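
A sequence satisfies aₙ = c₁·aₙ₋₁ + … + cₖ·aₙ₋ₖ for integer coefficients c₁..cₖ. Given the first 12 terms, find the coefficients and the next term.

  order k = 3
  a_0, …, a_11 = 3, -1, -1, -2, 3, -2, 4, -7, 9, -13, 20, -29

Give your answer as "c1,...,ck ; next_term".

  a_3 = -1·-1 + 0·-1 + -1·3 = -2
  a_4 = -1·-2 + 0·-1 + -1·-1 = 3
  a_5 = -1·3 + 0·-2 + -1·-1 = -2
  a_6 = -1·-2 + 0·3 + -1·-2 = 4
  a_7 = -1·4 + 0·-2 + -1·3 = -7
  a_8 = -1·-7 + 0·4 + -1·-2 = 9
  a_9 = -1·9 + 0·-7 + -1·4 = -13
  a_10 = -1·-13 + 0·9 + -1·-7 = 20
  a_11 = -1·20 + 0·-13 + -1·9 = -29
  a_12 = -1·-29 + 0·20 + -1·-13 = 42

-1,0,-1 ; 42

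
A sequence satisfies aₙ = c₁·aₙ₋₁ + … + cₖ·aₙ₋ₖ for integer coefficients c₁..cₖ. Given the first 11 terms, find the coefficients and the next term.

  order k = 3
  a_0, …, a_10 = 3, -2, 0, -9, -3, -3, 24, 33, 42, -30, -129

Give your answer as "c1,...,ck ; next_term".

  a_3 = 1·0 + 0·-2 + -3·3 = -9
  a_4 = 1·-9 + 0·0 + -3·-2 = -3
  a_5 = 1·-3 + 0·-9 + -3·0 = -3
  a_6 = 1·-3 + 0·-3 + -3·-9 = 24
  a_7 = 1·24 + 0·-3 + -3·-3 = 33
  a_8 = 1·33 + 0·24 + -3·-3 = 42
  a_9 = 1·42 + 0·33 + -3·24 = -30
  a_10 = 1·-30 + 0·42 + -3·33 = -129
  a_11 = 1·-129 + 0·-30 + -3·42 = -255

1,0,-3 ; -255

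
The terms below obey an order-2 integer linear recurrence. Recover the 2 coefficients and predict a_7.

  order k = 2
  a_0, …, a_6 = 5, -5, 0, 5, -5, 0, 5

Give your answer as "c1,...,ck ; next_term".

  a_2 = -1·-5 + -1·5 = 0
  a_3 = -1·0 + -1·-5 = 5
  a_4 = -1·5 + -1·0 = -5
  a_5 = -1·-5 + -1·5 = 0
  a_6 = -1·0 + -1·-5 = 5
  a_7 = -1·5 + -1·0 = -5

-1,-1 ; -5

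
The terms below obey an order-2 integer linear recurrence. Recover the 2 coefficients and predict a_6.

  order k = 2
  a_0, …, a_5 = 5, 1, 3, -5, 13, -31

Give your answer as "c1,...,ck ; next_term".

-2,1 ; 75

  a_2 = -2·1 + 1·5 = 3
  a_3 = -2·3 + 1·1 = -5
  a_4 = -2·-5 + 1·3 = 13
  a_5 = -2·13 + 1·-5 = -31
  a_6 = -2·-31 + 1·13 = 75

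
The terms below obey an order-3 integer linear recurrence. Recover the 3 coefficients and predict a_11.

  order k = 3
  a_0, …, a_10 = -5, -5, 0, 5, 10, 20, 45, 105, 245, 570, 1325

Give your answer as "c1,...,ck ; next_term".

  a_3 = 3·0 + -2·-5 + 1·-5 = 5
  a_4 = 3·5 + -2·0 + 1·-5 = 10
  a_5 = 3·10 + -2·5 + 1·0 = 20
  a_6 = 3·20 + -2·10 + 1·5 = 45
  a_7 = 3·45 + -2·20 + 1·10 = 105
  a_8 = 3·105 + -2·45 + 1·20 = 245
  a_9 = 3·245 + -2·105 + 1·45 = 570
  a_10 = 3·570 + -2·245 + 1·105 = 1325
  a_11 = 3·1325 + -2·570 + 1·245 = 3080

3,-2,1 ; 3080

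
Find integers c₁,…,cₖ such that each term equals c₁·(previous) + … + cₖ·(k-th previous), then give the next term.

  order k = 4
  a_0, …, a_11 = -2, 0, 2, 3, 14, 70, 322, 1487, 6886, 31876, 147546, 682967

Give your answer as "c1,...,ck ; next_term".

4,2,4,1 ; 3161350

  a_4 = 4·3 + 2·2 + 4·0 + 1·-2 = 14
  a_5 = 4·14 + 2·3 + 4·2 + 1·0 = 70
  a_6 = 4·70 + 2·14 + 4·3 + 1·2 = 322
  a_7 = 4·322 + 2·70 + 4·14 + 1·3 = 1487
  a_8 = 4·1487 + 2·322 + 4·70 + 1·14 = 6886
  a_9 = 4·6886 + 2·1487 + 4·322 + 1·70 = 31876
  a_10 = 4·31876 + 2·6886 + 4·1487 + 1·322 = 147546
  a_11 = 4·147546 + 2·31876 + 4·6886 + 1·1487 = 682967
  a_12 = 4·682967 + 2·147546 + 4·31876 + 1·6886 = 3161350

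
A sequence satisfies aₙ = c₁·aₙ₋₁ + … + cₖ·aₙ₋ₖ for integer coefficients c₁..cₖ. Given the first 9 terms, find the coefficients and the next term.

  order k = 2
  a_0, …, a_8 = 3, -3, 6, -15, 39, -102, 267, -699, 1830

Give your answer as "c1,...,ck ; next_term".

-3,-1 ; -4791

  a_2 = -3·-3 + -1·3 = 6
  a_3 = -3·6 + -1·-3 = -15
  a_4 = -3·-15 + -1·6 = 39
  a_5 = -3·39 + -1·-15 = -102
  a_6 = -3·-102 + -1·39 = 267
  a_7 = -3·267 + -1·-102 = -699
  a_8 = -3·-699 + -1·267 = 1830
  a_9 = -3·1830 + -1·-699 = -4791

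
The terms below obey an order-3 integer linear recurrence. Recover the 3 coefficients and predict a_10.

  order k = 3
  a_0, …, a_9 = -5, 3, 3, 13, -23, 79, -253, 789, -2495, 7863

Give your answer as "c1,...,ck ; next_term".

  a_3 = -2·3 + 3·3 + -2·-5 = 13
  a_4 = -2·13 + 3·3 + -2·3 = -23
  a_5 = -2·-23 + 3·13 + -2·3 = 79
  a_6 = -2·79 + 3·-23 + -2·13 = -253
  a_7 = -2·-253 + 3·79 + -2·-23 = 789
  a_8 = -2·789 + 3·-253 + -2·79 = -2495
  a_9 = -2·-2495 + 3·789 + -2·-253 = 7863
  a_10 = -2·7863 + 3·-2495 + -2·789 = -24789

-2,3,-2 ; -24789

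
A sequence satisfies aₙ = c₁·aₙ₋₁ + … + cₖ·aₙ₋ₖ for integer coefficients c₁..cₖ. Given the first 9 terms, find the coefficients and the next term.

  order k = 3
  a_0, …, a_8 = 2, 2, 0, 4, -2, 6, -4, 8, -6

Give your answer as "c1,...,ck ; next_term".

-1,1,1 ; 10

  a_3 = -1·0 + 1·2 + 1·2 = 4
  a_4 = -1·4 + 1·0 + 1·2 = -2
  a_5 = -1·-2 + 1·4 + 1·0 = 6
  a_6 = -1·6 + 1·-2 + 1·4 = -4
  a_7 = -1·-4 + 1·6 + 1·-2 = 8
  a_8 = -1·8 + 1·-4 + 1·6 = -6
  a_9 = -1·-6 + 1·8 + 1·-4 = 10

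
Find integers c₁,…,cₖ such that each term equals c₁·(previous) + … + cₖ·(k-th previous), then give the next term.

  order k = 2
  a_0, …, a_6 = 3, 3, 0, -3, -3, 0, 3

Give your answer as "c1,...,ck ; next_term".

1,-1 ; 3

  a_2 = 1·3 + -1·3 = 0
  a_3 = 1·0 + -1·3 = -3
  a_4 = 1·-3 + -1·0 = -3
  a_5 = 1·-3 + -1·-3 = 0
  a_6 = 1·0 + -1·-3 = 3
  a_7 = 1·3 + -1·0 = 3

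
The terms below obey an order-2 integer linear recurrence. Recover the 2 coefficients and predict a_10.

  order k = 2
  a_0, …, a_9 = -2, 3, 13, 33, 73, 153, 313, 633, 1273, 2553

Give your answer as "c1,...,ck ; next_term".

3,-2 ; 5113

  a_2 = 3·3 + -2·-2 = 13
  a_3 = 3·13 + -2·3 = 33
  a_4 = 3·33 + -2·13 = 73
  a_5 = 3·73 + -2·33 = 153
  a_6 = 3·153 + -2·73 = 313
  a_7 = 3·313 + -2·153 = 633
  a_8 = 3·633 + -2·313 = 1273
  a_9 = 3·1273 + -2·633 = 2553
  a_10 = 3·2553 + -2·1273 = 5113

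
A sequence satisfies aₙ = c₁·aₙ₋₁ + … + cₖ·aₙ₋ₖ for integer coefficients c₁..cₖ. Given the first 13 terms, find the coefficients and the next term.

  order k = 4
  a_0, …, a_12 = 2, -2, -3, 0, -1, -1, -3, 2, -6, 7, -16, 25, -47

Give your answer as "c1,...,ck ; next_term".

  a_4 = -1·0 + 1·-3 + 0·-2 + 1·2 = -1
  a_5 = -1·-1 + 1·0 + 0·-3 + 1·-2 = -1
  a_6 = -1·-1 + 1·-1 + 0·0 + 1·-3 = -3
  a_7 = -1·-3 + 1·-1 + 0·-1 + 1·0 = 2
  a_8 = -1·2 + 1·-3 + 0·-1 + 1·-1 = -6
  a_9 = -1·-6 + 1·2 + 0·-3 + 1·-1 = 7
  a_10 = -1·7 + 1·-6 + 0·2 + 1·-3 = -16
  a_11 = -1·-16 + 1·7 + 0·-6 + 1·2 = 25
  a_12 = -1·25 + 1·-16 + 0·7 + 1·-6 = -47
  a_13 = -1·-47 + 1·25 + 0·-16 + 1·7 = 79

-1,1,0,1 ; 79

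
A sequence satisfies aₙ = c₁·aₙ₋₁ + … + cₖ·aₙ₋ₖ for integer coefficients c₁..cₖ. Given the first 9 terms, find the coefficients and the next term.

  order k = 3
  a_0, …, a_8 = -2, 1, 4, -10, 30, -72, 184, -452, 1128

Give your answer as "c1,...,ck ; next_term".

  a_3 = -2·4 + 2·1 + 2·-2 = -10
  a_4 = -2·-10 + 2·4 + 2·1 = 30
  a_5 = -2·30 + 2·-10 + 2·4 = -72
  a_6 = -2·-72 + 2·30 + 2·-10 = 184
  a_7 = -2·184 + 2·-72 + 2·30 = -452
  a_8 = -2·-452 + 2·184 + 2·-72 = 1128
  a_9 = -2·1128 + 2·-452 + 2·184 = -2792

-2,2,2 ; -2792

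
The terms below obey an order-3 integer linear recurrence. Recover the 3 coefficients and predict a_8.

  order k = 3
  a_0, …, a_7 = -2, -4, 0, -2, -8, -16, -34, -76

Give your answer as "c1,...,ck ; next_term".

2,0,1 ; -168

  a_3 = 2·0 + 0·-4 + 1·-2 = -2
  a_4 = 2·-2 + 0·0 + 1·-4 = -8
  a_5 = 2·-8 + 0·-2 + 1·0 = -16
  a_6 = 2·-16 + 0·-8 + 1·-2 = -34
  a_7 = 2·-34 + 0·-16 + 1·-8 = -76
  a_8 = 2·-76 + 0·-34 + 1·-16 = -168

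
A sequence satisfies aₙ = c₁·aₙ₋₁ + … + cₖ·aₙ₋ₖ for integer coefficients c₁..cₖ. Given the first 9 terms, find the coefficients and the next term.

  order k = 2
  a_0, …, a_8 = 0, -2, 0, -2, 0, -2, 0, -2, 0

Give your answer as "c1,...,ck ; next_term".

0,1 ; -2

  a_2 = 0·-2 + 1·0 = 0
  a_3 = 0·0 + 1·-2 = -2
  a_4 = 0·-2 + 1·0 = 0
  a_5 = 0·0 + 1·-2 = -2
  a_6 = 0·-2 + 1·0 = 0
  a_7 = 0·0 + 1·-2 = -2
  a_8 = 0·-2 + 1·0 = 0
  a_9 = 0·0 + 1·-2 = -2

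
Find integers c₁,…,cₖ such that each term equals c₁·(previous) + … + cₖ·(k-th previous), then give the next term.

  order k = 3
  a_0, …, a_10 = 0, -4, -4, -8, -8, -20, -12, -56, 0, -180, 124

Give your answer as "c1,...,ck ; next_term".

  a_3 = -1·-4 + 3·-4 + 1·0 = -8
  a_4 = -1·-8 + 3·-4 + 1·-4 = -8
  a_5 = -1·-8 + 3·-8 + 1·-4 = -20
  a_6 = -1·-20 + 3·-8 + 1·-8 = -12
  a_7 = -1·-12 + 3·-20 + 1·-8 = -56
  a_8 = -1·-56 + 3·-12 + 1·-20 = 0
  a_9 = -1·0 + 3·-56 + 1·-12 = -180
  a_10 = -1·-180 + 3·0 + 1·-56 = 124
  a_11 = -1·124 + 3·-180 + 1·0 = -664

-1,3,1 ; -664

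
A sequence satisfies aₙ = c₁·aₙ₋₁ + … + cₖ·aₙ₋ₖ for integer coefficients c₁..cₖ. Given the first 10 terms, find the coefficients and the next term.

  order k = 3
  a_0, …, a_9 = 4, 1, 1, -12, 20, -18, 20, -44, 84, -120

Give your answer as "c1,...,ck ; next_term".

-2,-2,-2 ; 160

  a_3 = -2·1 + -2·1 + -2·4 = -12
  a_4 = -2·-12 + -2·1 + -2·1 = 20
  a_5 = -2·20 + -2·-12 + -2·1 = -18
  a_6 = -2·-18 + -2·20 + -2·-12 = 20
  a_7 = -2·20 + -2·-18 + -2·20 = -44
  a_8 = -2·-44 + -2·20 + -2·-18 = 84
  a_9 = -2·84 + -2·-44 + -2·20 = -120
  a_10 = -2·-120 + -2·84 + -2·-44 = 160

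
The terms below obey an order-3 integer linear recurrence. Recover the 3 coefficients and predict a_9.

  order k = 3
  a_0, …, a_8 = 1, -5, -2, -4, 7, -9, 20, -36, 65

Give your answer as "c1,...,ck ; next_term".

-1,1,-1 ; -121

  a_3 = -1·-2 + 1·-5 + -1·1 = -4
  a_4 = -1·-4 + 1·-2 + -1·-5 = 7
  a_5 = -1·7 + 1·-4 + -1·-2 = -9
  a_6 = -1·-9 + 1·7 + -1·-4 = 20
  a_7 = -1·20 + 1·-9 + -1·7 = -36
  a_8 = -1·-36 + 1·20 + -1·-9 = 65
  a_9 = -1·65 + 1·-36 + -1·20 = -121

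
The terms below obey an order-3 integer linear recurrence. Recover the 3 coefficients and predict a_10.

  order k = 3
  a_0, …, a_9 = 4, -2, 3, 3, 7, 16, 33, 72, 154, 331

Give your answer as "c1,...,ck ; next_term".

  a_3 = 1·3 + 2·-2 + 1·4 = 3
  a_4 = 1·3 + 2·3 + 1·-2 = 7
  a_5 = 1·7 + 2·3 + 1·3 = 16
  a_6 = 1·16 + 2·7 + 1·3 = 33
  a_7 = 1·33 + 2·16 + 1·7 = 72
  a_8 = 1·72 + 2·33 + 1·16 = 154
  a_9 = 1·154 + 2·72 + 1·33 = 331
  a_10 = 1·331 + 2·154 + 1·72 = 711

1,2,1 ; 711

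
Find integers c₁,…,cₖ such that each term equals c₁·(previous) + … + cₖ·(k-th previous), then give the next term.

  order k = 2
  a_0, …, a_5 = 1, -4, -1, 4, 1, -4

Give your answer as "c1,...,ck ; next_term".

  a_2 = 0·-4 + -1·1 = -1
  a_3 = 0·-1 + -1·-4 = 4
  a_4 = 0·4 + -1·-1 = 1
  a_5 = 0·1 + -1·4 = -4
  a_6 = 0·-4 + -1·1 = -1

0,-1 ; -1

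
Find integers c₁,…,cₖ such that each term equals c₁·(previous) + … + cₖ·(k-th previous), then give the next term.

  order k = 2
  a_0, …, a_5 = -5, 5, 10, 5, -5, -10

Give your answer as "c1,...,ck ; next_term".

  a_2 = 1·5 + -1·-5 = 10
  a_3 = 1·10 + -1·5 = 5
  a_4 = 1·5 + -1·10 = -5
  a_5 = 1·-5 + -1·5 = -10
  a_6 = 1·-10 + -1·-5 = -5

1,-1 ; -5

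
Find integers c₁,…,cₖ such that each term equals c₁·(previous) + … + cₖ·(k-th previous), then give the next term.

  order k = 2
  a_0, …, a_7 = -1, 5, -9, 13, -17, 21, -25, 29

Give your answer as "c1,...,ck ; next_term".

-2,-1 ; -33

  a_2 = -2·5 + -1·-1 = -9
  a_3 = -2·-9 + -1·5 = 13
  a_4 = -2·13 + -1·-9 = -17
  a_5 = -2·-17 + -1·13 = 21
  a_6 = -2·21 + -1·-17 = -25
  a_7 = -2·-25 + -1·21 = 29
  a_8 = -2·29 + -1·-25 = -33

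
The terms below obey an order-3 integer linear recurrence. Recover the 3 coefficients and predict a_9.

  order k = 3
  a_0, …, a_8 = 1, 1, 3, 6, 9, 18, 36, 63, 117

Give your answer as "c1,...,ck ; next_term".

  a_3 = 1·3 + 0·1 + 3·1 = 6
  a_4 = 1·6 + 0·3 + 3·1 = 9
  a_5 = 1·9 + 0·6 + 3·3 = 18
  a_6 = 1·18 + 0·9 + 3·6 = 36
  a_7 = 1·36 + 0·18 + 3·9 = 63
  a_8 = 1·63 + 0·36 + 3·18 = 117
  a_9 = 1·117 + 0·63 + 3·36 = 225

1,0,3 ; 225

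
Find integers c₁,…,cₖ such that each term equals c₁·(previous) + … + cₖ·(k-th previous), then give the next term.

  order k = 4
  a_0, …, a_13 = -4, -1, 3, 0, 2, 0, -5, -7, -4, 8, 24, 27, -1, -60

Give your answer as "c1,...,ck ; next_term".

  a_4 = 1·0 + -1·3 + -1·-1 + -1·-4 = 2
  a_5 = 1·2 + -1·0 + -1·3 + -1·-1 = 0
  a_6 = 1·0 + -1·2 + -1·0 + -1·3 = -5
  a_7 = 1·-5 + -1·0 + -1·2 + -1·0 = -7
  a_8 = 1·-7 + -1·-5 + -1·0 + -1·2 = -4
  a_9 = 1·-4 + -1·-7 + -1·-5 + -1·0 = 8
  a_10 = 1·8 + -1·-4 + -1·-7 + -1·-5 = 24
  a_11 = 1·24 + -1·8 + -1·-4 + -1·-7 = 27
  a_12 = 1·27 + -1·24 + -1·8 + -1·-4 = -1
  a_13 = 1·-1 + -1·27 + -1·24 + -1·8 = -60
  a_14 = 1·-60 + -1·-1 + -1·27 + -1·24 = -110

1,-1,-1,-1 ; -110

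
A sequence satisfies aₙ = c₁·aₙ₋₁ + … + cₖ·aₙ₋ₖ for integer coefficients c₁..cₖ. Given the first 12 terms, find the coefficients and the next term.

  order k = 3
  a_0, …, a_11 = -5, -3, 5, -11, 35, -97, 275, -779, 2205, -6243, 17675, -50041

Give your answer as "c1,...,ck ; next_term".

-2,2,-1 ; 141675

  a_3 = -2·5 + 2·-3 + -1·-5 = -11
  a_4 = -2·-11 + 2·5 + -1·-3 = 35
  a_5 = -2·35 + 2·-11 + -1·5 = -97
  a_6 = -2·-97 + 2·35 + -1·-11 = 275
  a_7 = -2·275 + 2·-97 + -1·35 = -779
  a_8 = -2·-779 + 2·275 + -1·-97 = 2205
  a_9 = -2·2205 + 2·-779 + -1·275 = -6243
  a_10 = -2·-6243 + 2·2205 + -1·-779 = 17675
  a_11 = -2·17675 + 2·-6243 + -1·2205 = -50041
  a_12 = -2·-50041 + 2·17675 + -1·-6243 = 141675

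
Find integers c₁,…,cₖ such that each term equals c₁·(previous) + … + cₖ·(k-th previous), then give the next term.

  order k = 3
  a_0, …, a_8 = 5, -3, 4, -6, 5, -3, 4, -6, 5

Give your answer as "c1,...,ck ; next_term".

  a_3 = -1·4 + -1·-3 + -1·5 = -6
  a_4 = -1·-6 + -1·4 + -1·-3 = 5
  a_5 = -1·5 + -1·-6 + -1·4 = -3
  a_6 = -1·-3 + -1·5 + -1·-6 = 4
  a_7 = -1·4 + -1·-3 + -1·5 = -6
  a_8 = -1·-6 + -1·4 + -1·-3 = 5
  a_9 = -1·5 + -1·-6 + -1·4 = -3

-1,-1,-1 ; -3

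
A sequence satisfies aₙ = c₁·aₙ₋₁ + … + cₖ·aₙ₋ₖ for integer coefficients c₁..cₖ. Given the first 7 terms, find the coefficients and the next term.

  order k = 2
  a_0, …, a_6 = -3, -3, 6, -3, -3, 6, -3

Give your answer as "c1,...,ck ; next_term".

-1,-1 ; -3

  a_2 = -1·-3 + -1·-3 = 6
  a_3 = -1·6 + -1·-3 = -3
  a_4 = -1·-3 + -1·6 = -3
  a_5 = -1·-3 + -1·-3 = 6
  a_6 = -1·6 + -1·-3 = -3
  a_7 = -1·-3 + -1·6 = -3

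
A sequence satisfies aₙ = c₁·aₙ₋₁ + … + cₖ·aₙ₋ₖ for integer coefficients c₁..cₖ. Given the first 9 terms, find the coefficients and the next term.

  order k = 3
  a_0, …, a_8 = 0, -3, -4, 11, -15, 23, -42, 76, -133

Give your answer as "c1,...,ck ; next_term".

-2,-1,-1 ; 232

  a_3 = -2·-4 + -1·-3 + -1·0 = 11
  a_4 = -2·11 + -1·-4 + -1·-3 = -15
  a_5 = -2·-15 + -1·11 + -1·-4 = 23
  a_6 = -2·23 + -1·-15 + -1·11 = -42
  a_7 = -2·-42 + -1·23 + -1·-15 = 76
  a_8 = -2·76 + -1·-42 + -1·23 = -133
  a_9 = -2·-133 + -1·76 + -1·-42 = 232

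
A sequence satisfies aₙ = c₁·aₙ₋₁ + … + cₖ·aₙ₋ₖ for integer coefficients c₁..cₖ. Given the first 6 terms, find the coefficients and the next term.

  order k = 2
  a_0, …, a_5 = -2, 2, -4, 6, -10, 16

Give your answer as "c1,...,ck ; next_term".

  a_2 = -1·2 + 1·-2 = -4
  a_3 = -1·-4 + 1·2 = 6
  a_4 = -1·6 + 1·-4 = -10
  a_5 = -1·-10 + 1·6 = 16
  a_6 = -1·16 + 1·-10 = -26

-1,1 ; -26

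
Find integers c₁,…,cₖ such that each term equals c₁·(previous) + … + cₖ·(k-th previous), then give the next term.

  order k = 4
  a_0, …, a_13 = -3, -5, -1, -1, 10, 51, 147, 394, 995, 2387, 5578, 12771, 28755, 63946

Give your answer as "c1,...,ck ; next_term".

3,-1,0,-4 ; 140771

  a_4 = 3·-1 + -1·-1 + 0·-5 + -4·-3 = 10
  a_5 = 3·10 + -1·-1 + 0·-1 + -4·-5 = 51
  a_6 = 3·51 + -1·10 + 0·-1 + -4·-1 = 147
  a_7 = 3·147 + -1·51 + 0·10 + -4·-1 = 394
  a_8 = 3·394 + -1·147 + 0·51 + -4·10 = 995
  a_9 = 3·995 + -1·394 + 0·147 + -4·51 = 2387
  a_10 = 3·2387 + -1·995 + 0·394 + -4·147 = 5578
  a_11 = 3·5578 + -1·2387 + 0·995 + -4·394 = 12771
  a_12 = 3·12771 + -1·5578 + 0·2387 + -4·995 = 28755
  a_13 = 3·28755 + -1·12771 + 0·5578 + -4·2387 = 63946
  a_14 = 3·63946 + -1·28755 + 0·12771 + -4·5578 = 140771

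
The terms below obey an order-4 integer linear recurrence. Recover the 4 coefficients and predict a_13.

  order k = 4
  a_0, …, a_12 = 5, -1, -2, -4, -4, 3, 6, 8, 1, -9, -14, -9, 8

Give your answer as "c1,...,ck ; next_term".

  a_4 = 0·-4 + 0·-2 + -1·-1 + -1·5 = -4
  a_5 = 0·-4 + 0·-4 + -1·-2 + -1·-1 = 3
  a_6 = 0·3 + 0·-4 + -1·-4 + -1·-2 = 6
  a_7 = 0·6 + 0·3 + -1·-4 + -1·-4 = 8
  a_8 = 0·8 + 0·6 + -1·3 + -1·-4 = 1
  a_9 = 0·1 + 0·8 + -1·6 + -1·3 = -9
  a_10 = 0·-9 + 0·1 + -1·8 + -1·6 = -14
  a_11 = 0·-14 + 0·-9 + -1·1 + -1·8 = -9
  a_12 = 0·-9 + 0·-14 + -1·-9 + -1·1 = 8
  a_13 = 0·8 + 0·-9 + -1·-14 + -1·-9 = 23

0,0,-1,-1 ; 23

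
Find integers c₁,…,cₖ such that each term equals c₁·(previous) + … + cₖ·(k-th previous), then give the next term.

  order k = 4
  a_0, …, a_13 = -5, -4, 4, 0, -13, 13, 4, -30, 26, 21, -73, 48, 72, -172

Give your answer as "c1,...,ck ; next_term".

-1,-1,1,1 ; 75

  a_4 = -1·0 + -1·4 + 1·-4 + 1·-5 = -13
  a_5 = -1·-13 + -1·0 + 1·4 + 1·-4 = 13
  a_6 = -1·13 + -1·-13 + 1·0 + 1·4 = 4
  a_7 = -1·4 + -1·13 + 1·-13 + 1·0 = -30
  a_8 = -1·-30 + -1·4 + 1·13 + 1·-13 = 26
  a_9 = -1·26 + -1·-30 + 1·4 + 1·13 = 21
  a_10 = -1·21 + -1·26 + 1·-30 + 1·4 = -73
  a_11 = -1·-73 + -1·21 + 1·26 + 1·-30 = 48
  a_12 = -1·48 + -1·-73 + 1·21 + 1·26 = 72
  a_13 = -1·72 + -1·48 + 1·-73 + 1·21 = -172
  a_14 = -1·-172 + -1·72 + 1·48 + 1·-73 = 75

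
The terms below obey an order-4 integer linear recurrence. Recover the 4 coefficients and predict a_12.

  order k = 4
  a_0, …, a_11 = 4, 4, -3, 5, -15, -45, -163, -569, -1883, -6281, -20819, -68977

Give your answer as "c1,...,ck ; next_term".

  a_4 = 3·5 + 2·-3 + -2·4 + -4·4 = -15
  a_5 = 3·-15 + 2·5 + -2·-3 + -4·4 = -45
  a_6 = 3·-45 + 2·-15 + -2·5 + -4·-3 = -163
  a_7 = 3·-163 + 2·-45 + -2·-15 + -4·5 = -569
  a_8 = 3·-569 + 2·-163 + -2·-45 + -4·-15 = -1883
  a_9 = 3·-1883 + 2·-569 + -2·-163 + -4·-45 = -6281
  a_10 = 3·-6281 + 2·-1883 + -2·-569 + -4·-163 = -20819
  a_11 = 3·-20819 + 2·-6281 + -2·-1883 + -4·-569 = -68977
  a_12 = 3·-68977 + 2·-20819 + -2·-6281 + -4·-1883 = -228475

3,2,-2,-4 ; -228475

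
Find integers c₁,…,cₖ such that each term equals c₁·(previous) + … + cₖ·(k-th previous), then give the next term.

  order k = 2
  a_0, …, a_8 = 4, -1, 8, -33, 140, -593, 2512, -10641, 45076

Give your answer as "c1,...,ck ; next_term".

  a_2 = -4·-1 + 1·4 = 8
  a_3 = -4·8 + 1·-1 = -33
  a_4 = -4·-33 + 1·8 = 140
  a_5 = -4·140 + 1·-33 = -593
  a_6 = -4·-593 + 1·140 = 2512
  a_7 = -4·2512 + 1·-593 = -10641
  a_8 = -4·-10641 + 1·2512 = 45076
  a_9 = -4·45076 + 1·-10641 = -190945

-4,1 ; -190945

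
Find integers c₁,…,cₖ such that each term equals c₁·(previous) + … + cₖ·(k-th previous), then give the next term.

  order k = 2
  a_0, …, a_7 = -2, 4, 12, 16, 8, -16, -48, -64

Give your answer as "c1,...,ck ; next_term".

2,-2 ; -32

  a_2 = 2·4 + -2·-2 = 12
  a_3 = 2·12 + -2·4 = 16
  a_4 = 2·16 + -2·12 = 8
  a_5 = 2·8 + -2·16 = -16
  a_6 = 2·-16 + -2·8 = -48
  a_7 = 2·-48 + -2·-16 = -64
  a_8 = 2·-64 + -2·-48 = -32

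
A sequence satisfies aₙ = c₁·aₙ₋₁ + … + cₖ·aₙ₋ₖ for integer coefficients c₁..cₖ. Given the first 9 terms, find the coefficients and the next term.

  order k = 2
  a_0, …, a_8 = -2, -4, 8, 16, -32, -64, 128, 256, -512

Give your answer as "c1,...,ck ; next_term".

  a_2 = 0·-4 + -4·-2 = 8
  a_3 = 0·8 + -4·-4 = 16
  a_4 = 0·16 + -4·8 = -32
  a_5 = 0·-32 + -4·16 = -64
  a_6 = 0·-64 + -4·-32 = 128
  a_7 = 0·128 + -4·-64 = 256
  a_8 = 0·256 + -4·128 = -512
  a_9 = 0·-512 + -4·256 = -1024

0,-4 ; -1024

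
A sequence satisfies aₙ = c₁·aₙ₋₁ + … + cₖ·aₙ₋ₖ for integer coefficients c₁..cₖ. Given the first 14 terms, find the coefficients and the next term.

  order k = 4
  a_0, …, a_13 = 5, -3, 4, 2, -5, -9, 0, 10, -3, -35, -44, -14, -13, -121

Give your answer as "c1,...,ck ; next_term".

  a_4 = 2·2 + -2·4 + 2·-3 + 1·5 = -5
  a_5 = 2·-5 + -2·2 + 2·4 + 1·-3 = -9
  a_6 = 2·-9 + -2·-5 + 2·2 + 1·4 = 0
  a_7 = 2·0 + -2·-9 + 2·-5 + 1·2 = 10
  a_8 = 2·10 + -2·0 + 2·-9 + 1·-5 = -3
  a_9 = 2·-3 + -2·10 + 2·0 + 1·-9 = -35
  a_10 = 2·-35 + -2·-3 + 2·10 + 1·0 = -44
  a_11 = 2·-44 + -2·-35 + 2·-3 + 1·10 = -14
  a_12 = 2·-14 + -2·-44 + 2·-35 + 1·-3 = -13
  a_13 = 2·-13 + -2·-14 + 2·-44 + 1·-35 = -121
  a_14 = 2·-121 + -2·-13 + 2·-14 + 1·-44 = -288

2,-2,2,1 ; -288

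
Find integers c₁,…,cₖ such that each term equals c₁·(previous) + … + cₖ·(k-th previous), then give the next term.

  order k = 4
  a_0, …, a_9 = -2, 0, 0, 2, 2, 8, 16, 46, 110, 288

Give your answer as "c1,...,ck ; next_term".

2,2,-2,1 ; 720

  a_4 = 2·2 + 2·0 + -2·0 + 1·-2 = 2
  a_5 = 2·2 + 2·2 + -2·0 + 1·0 = 8
  a_6 = 2·8 + 2·2 + -2·2 + 1·0 = 16
  a_7 = 2·16 + 2·8 + -2·2 + 1·2 = 46
  a_8 = 2·46 + 2·16 + -2·8 + 1·2 = 110
  a_9 = 2·110 + 2·46 + -2·16 + 1·8 = 288
  a_10 = 2·288 + 2·110 + -2·46 + 1·16 = 720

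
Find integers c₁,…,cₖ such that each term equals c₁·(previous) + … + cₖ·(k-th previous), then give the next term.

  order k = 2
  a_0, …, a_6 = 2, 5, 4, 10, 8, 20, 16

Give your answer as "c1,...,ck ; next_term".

  a_2 = 0·5 + 2·2 = 4
  a_3 = 0·4 + 2·5 = 10
  a_4 = 0·10 + 2·4 = 8
  a_5 = 0·8 + 2·10 = 20
  a_6 = 0·20 + 2·8 = 16
  a_7 = 0·16 + 2·20 = 40

0,2 ; 40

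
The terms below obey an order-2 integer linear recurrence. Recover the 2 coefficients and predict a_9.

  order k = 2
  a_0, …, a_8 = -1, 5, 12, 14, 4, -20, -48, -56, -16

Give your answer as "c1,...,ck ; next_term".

  a_2 = 2·5 + -2·-1 = 12
  a_3 = 2·12 + -2·5 = 14
  a_4 = 2·14 + -2·12 = 4
  a_5 = 2·4 + -2·14 = -20
  a_6 = 2·-20 + -2·4 = -48
  a_7 = 2·-48 + -2·-20 = -56
  a_8 = 2·-56 + -2·-48 = -16
  a_9 = 2·-16 + -2·-56 = 80

2,-2 ; 80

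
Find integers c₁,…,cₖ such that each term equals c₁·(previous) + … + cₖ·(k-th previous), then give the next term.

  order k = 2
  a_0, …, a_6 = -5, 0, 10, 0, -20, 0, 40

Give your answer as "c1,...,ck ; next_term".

0,-2 ; 0

  a_2 = 0·0 + -2·-5 = 10
  a_3 = 0·10 + -2·0 = 0
  a_4 = 0·0 + -2·10 = -20
  a_5 = 0·-20 + -2·0 = 0
  a_6 = 0·0 + -2·-20 = 40
  a_7 = 0·40 + -2·0 = 0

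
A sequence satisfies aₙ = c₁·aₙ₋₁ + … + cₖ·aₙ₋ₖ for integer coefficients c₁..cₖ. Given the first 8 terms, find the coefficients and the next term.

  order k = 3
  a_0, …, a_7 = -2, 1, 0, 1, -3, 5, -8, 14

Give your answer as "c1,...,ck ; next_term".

-2,-1,-1 ; -25

  a_3 = -2·0 + -1·1 + -1·-2 = 1
  a_4 = -2·1 + -1·0 + -1·1 = -3
  a_5 = -2·-3 + -1·1 + -1·0 = 5
  a_6 = -2·5 + -1·-3 + -1·1 = -8
  a_7 = -2·-8 + -1·5 + -1·-3 = 14
  a_8 = -2·14 + -1·-8 + -1·5 = -25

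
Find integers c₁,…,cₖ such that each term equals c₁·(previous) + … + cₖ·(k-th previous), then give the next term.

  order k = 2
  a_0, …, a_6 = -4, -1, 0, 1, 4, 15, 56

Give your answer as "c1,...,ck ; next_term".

  a_2 = 4·-1 + -1·-4 = 0
  a_3 = 4·0 + -1·-1 = 1
  a_4 = 4·1 + -1·0 = 4
  a_5 = 4·4 + -1·1 = 15
  a_6 = 4·15 + -1·4 = 56
  a_7 = 4·56 + -1·15 = 209

4,-1 ; 209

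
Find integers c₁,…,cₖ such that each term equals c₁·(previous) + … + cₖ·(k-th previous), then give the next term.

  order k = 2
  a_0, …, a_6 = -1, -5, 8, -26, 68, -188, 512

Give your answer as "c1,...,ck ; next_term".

  a_2 = -2·-5 + 2·-1 = 8
  a_3 = -2·8 + 2·-5 = -26
  a_4 = -2·-26 + 2·8 = 68
  a_5 = -2·68 + 2·-26 = -188
  a_6 = -2·-188 + 2·68 = 512
  a_7 = -2·512 + 2·-188 = -1400

-2,2 ; -1400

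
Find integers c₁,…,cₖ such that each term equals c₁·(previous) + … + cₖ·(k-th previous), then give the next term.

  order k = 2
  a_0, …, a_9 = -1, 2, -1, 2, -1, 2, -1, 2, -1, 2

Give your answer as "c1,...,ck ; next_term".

  a_2 = 0·2 + 1·-1 = -1
  a_3 = 0·-1 + 1·2 = 2
  a_4 = 0·2 + 1·-1 = -1
  a_5 = 0·-1 + 1·2 = 2
  a_6 = 0·2 + 1·-1 = -1
  a_7 = 0·-1 + 1·2 = 2
  a_8 = 0·2 + 1·-1 = -1
  a_9 = 0·-1 + 1·2 = 2
  a_10 = 0·2 + 1·-1 = -1

0,1 ; -1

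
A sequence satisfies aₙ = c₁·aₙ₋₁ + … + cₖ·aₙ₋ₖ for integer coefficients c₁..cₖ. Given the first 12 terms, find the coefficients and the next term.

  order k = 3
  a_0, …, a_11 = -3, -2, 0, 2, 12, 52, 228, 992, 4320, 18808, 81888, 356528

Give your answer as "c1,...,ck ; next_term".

4,2,-2 ; 1552272

  a_3 = 4·0 + 2·-2 + -2·-3 = 2
  a_4 = 4·2 + 2·0 + -2·-2 = 12
  a_5 = 4·12 + 2·2 + -2·0 = 52
  a_6 = 4·52 + 2·12 + -2·2 = 228
  a_7 = 4·228 + 2·52 + -2·12 = 992
  a_8 = 4·992 + 2·228 + -2·52 = 4320
  a_9 = 4·4320 + 2·992 + -2·228 = 18808
  a_10 = 4·18808 + 2·4320 + -2·992 = 81888
  a_11 = 4·81888 + 2·18808 + -2·4320 = 356528
  a_12 = 4·356528 + 2·81888 + -2·18808 = 1552272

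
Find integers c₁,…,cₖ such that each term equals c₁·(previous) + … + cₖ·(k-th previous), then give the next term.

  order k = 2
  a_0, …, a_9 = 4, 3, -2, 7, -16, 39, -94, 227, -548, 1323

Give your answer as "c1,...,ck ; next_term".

-2,1 ; -3194

  a_2 = -2·3 + 1·4 = -2
  a_3 = -2·-2 + 1·3 = 7
  a_4 = -2·7 + 1·-2 = -16
  a_5 = -2·-16 + 1·7 = 39
  a_6 = -2·39 + 1·-16 = -94
  a_7 = -2·-94 + 1·39 = 227
  a_8 = -2·227 + 1·-94 = -548
  a_9 = -2·-548 + 1·227 = 1323
  a_10 = -2·1323 + 1·-548 = -3194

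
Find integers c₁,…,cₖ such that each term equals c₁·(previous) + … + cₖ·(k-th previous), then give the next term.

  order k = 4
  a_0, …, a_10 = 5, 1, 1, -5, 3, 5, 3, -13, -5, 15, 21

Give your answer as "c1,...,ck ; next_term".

0,-1,-1,1 ; -23

  a_4 = 0·-5 + -1·1 + -1·1 + 1·5 = 3
  a_5 = 0·3 + -1·-5 + -1·1 + 1·1 = 5
  a_6 = 0·5 + -1·3 + -1·-5 + 1·1 = 3
  a_7 = 0·3 + -1·5 + -1·3 + 1·-5 = -13
  a_8 = 0·-13 + -1·3 + -1·5 + 1·3 = -5
  a_9 = 0·-5 + -1·-13 + -1·3 + 1·5 = 15
  a_10 = 0·15 + -1·-5 + -1·-13 + 1·3 = 21
  a_11 = 0·21 + -1·15 + -1·-5 + 1·-13 = -23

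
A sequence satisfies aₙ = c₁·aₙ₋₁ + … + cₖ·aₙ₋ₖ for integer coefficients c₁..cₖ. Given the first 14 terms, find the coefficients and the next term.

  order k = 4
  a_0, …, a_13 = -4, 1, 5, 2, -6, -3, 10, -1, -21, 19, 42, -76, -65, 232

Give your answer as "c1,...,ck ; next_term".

0,-3,1,-2 ; 35

  a_4 = 0·2 + -3·5 + 1·1 + -2·-4 = -6
  a_5 = 0·-6 + -3·2 + 1·5 + -2·1 = -3
  a_6 = 0·-3 + -3·-6 + 1·2 + -2·5 = 10
  a_7 = 0·10 + -3·-3 + 1·-6 + -2·2 = -1
  a_8 = 0·-1 + -3·10 + 1·-3 + -2·-6 = -21
  a_9 = 0·-21 + -3·-1 + 1·10 + -2·-3 = 19
  a_10 = 0·19 + -3·-21 + 1·-1 + -2·10 = 42
  a_11 = 0·42 + -3·19 + 1·-21 + -2·-1 = -76
  a_12 = 0·-76 + -3·42 + 1·19 + -2·-21 = -65
  a_13 = 0·-65 + -3·-76 + 1·42 + -2·19 = 232
  a_14 = 0·232 + -3·-65 + 1·-76 + -2·42 = 35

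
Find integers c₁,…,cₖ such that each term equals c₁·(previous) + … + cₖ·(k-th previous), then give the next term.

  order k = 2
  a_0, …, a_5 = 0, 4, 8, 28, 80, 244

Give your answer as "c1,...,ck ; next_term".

2,3 ; 728

  a_2 = 2·4 + 3·0 = 8
  a_3 = 2·8 + 3·4 = 28
  a_4 = 2·28 + 3·8 = 80
  a_5 = 2·80 + 3·28 = 244
  a_6 = 2·244 + 3·80 = 728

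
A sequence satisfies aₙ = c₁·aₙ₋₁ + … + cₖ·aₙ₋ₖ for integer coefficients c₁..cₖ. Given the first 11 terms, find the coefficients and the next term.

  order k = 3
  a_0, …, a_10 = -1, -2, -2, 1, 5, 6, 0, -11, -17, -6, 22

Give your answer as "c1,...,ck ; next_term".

  a_3 = 1·-2 + -1·-2 + -1·-1 = 1
  a_4 = 1·1 + -1·-2 + -1·-2 = 5
  a_5 = 1·5 + -1·1 + -1·-2 = 6
  a_6 = 1·6 + -1·5 + -1·1 = 0
  a_7 = 1·0 + -1·6 + -1·5 = -11
  a_8 = 1·-11 + -1·0 + -1·6 = -17
  a_9 = 1·-17 + -1·-11 + -1·0 = -6
  a_10 = 1·-6 + -1·-17 + -1·-11 = 22
  a_11 = 1·22 + -1·-6 + -1·-17 = 45

1,-1,-1 ; 45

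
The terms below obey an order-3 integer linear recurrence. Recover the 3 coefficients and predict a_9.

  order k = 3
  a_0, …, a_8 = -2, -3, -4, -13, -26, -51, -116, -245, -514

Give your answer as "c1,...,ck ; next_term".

  a_3 = 1·-4 + 1·-3 + 3·-2 = -13
  a_4 = 1·-13 + 1·-4 + 3·-3 = -26
  a_5 = 1·-26 + 1·-13 + 3·-4 = -51
  a_6 = 1·-51 + 1·-26 + 3·-13 = -116
  a_7 = 1·-116 + 1·-51 + 3·-26 = -245
  a_8 = 1·-245 + 1·-116 + 3·-51 = -514
  a_9 = 1·-514 + 1·-245 + 3·-116 = -1107

1,1,3 ; -1107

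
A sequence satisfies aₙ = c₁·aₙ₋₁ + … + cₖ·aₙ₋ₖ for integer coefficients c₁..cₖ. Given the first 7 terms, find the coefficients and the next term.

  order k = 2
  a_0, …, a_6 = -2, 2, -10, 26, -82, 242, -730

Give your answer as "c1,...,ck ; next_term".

  a_2 = -2·2 + 3·-2 = -10
  a_3 = -2·-10 + 3·2 = 26
  a_4 = -2·26 + 3·-10 = -82
  a_5 = -2·-82 + 3·26 = 242
  a_6 = -2·242 + 3·-82 = -730
  a_7 = -2·-730 + 3·242 = 2186

-2,3 ; 2186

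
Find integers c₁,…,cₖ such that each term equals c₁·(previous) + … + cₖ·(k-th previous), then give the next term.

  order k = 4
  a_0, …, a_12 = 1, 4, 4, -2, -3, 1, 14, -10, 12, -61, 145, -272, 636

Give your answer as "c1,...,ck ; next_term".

  a_4 = -1·-2 + 1·4 + -3·4 + 3·1 = -3
  a_5 = -1·-3 + 1·-2 + -3·4 + 3·4 = 1
  a_6 = -1·1 + 1·-3 + -3·-2 + 3·4 = 14
  a_7 = -1·14 + 1·1 + -3·-3 + 3·-2 = -10
  a_8 = -1·-10 + 1·14 + -3·1 + 3·-3 = 12
  a_9 = -1·12 + 1·-10 + -3·14 + 3·1 = -61
  a_10 = -1·-61 + 1·12 + -3·-10 + 3·14 = 145
  a_11 = -1·145 + 1·-61 + -3·12 + 3·-10 = -272
  a_12 = -1·-272 + 1·145 + -3·-61 + 3·12 = 636
  a_13 = -1·636 + 1·-272 + -3·145 + 3·-61 = -1526

-1,1,-3,3 ; -1526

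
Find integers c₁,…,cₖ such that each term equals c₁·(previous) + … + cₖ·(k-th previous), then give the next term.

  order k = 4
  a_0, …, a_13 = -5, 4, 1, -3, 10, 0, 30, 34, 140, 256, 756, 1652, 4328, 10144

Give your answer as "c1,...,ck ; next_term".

  a_4 = 0·-3 + 4·1 + 4·4 + 2·-5 = 10
  a_5 = 0·10 + 4·-3 + 4·1 + 2·4 = 0
  a_6 = 0·0 + 4·10 + 4·-3 + 2·1 = 30
  a_7 = 0·30 + 4·0 + 4·10 + 2·-3 = 34
  a_8 = 0·34 + 4·30 + 4·0 + 2·10 = 140
  a_9 = 0·140 + 4·34 + 4·30 + 2·0 = 256
  a_10 = 0·256 + 4·140 + 4·34 + 2·30 = 756
  a_11 = 0·756 + 4·256 + 4·140 + 2·34 = 1652
  a_12 = 0·1652 + 4·756 + 4·256 + 2·140 = 4328
  a_13 = 0·4328 + 4·1652 + 4·756 + 2·256 = 10144
  a_14 = 0·10144 + 4·4328 + 4·1652 + 2·756 = 25432

0,4,4,2 ; 25432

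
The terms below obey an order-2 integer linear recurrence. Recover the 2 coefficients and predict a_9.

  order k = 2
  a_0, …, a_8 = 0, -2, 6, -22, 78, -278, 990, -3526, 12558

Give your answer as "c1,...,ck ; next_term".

-3,2 ; -44726

  a_2 = -3·-2 + 2·0 = 6
  a_3 = -3·6 + 2·-2 = -22
  a_4 = -3·-22 + 2·6 = 78
  a_5 = -3·78 + 2·-22 = -278
  a_6 = -3·-278 + 2·78 = 990
  a_7 = -3·990 + 2·-278 = -3526
  a_8 = -3·-3526 + 2·990 = 12558
  a_9 = -3·12558 + 2·-3526 = -44726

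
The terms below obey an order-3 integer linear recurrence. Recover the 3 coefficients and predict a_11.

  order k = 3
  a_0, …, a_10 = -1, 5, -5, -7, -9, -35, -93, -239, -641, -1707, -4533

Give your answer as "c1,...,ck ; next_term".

  a_3 = 2·-5 + 1·5 + 2·-1 = -7
  a_4 = 2·-7 + 1·-5 + 2·5 = -9
  a_5 = 2·-9 + 1·-7 + 2·-5 = -35
  a_6 = 2·-35 + 1·-9 + 2·-7 = -93
  a_7 = 2·-93 + 1·-35 + 2·-9 = -239
  a_8 = 2·-239 + 1·-93 + 2·-35 = -641
  a_9 = 2·-641 + 1·-239 + 2·-93 = -1707
  a_10 = 2·-1707 + 1·-641 + 2·-239 = -4533
  a_11 = 2·-4533 + 1·-1707 + 2·-641 = -12055

2,1,2 ; -12055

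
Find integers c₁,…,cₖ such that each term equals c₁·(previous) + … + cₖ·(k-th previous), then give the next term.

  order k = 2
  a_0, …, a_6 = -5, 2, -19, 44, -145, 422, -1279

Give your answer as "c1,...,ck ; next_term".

  a_2 = -2·2 + 3·-5 = -19
  a_3 = -2·-19 + 3·2 = 44
  a_4 = -2·44 + 3·-19 = -145
  a_5 = -2·-145 + 3·44 = 422
  a_6 = -2·422 + 3·-145 = -1279
  a_7 = -2·-1279 + 3·422 = 3824

-2,3 ; 3824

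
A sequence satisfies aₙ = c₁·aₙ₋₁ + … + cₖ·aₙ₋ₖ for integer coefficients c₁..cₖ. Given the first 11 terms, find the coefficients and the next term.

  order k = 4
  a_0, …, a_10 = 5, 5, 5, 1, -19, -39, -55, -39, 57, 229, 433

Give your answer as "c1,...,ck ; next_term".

1,0,-1,-3 ; 493

  a_4 = 1·1 + 0·5 + -1·5 + -3·5 = -19
  a_5 = 1·-19 + 0·1 + -1·5 + -3·5 = -39
  a_6 = 1·-39 + 0·-19 + -1·1 + -3·5 = -55
  a_7 = 1·-55 + 0·-39 + -1·-19 + -3·1 = -39
  a_8 = 1·-39 + 0·-55 + -1·-39 + -3·-19 = 57
  a_9 = 1·57 + 0·-39 + -1·-55 + -3·-39 = 229
  a_10 = 1·229 + 0·57 + -1·-39 + -3·-55 = 433
  a_11 = 1·433 + 0·229 + -1·57 + -3·-39 = 493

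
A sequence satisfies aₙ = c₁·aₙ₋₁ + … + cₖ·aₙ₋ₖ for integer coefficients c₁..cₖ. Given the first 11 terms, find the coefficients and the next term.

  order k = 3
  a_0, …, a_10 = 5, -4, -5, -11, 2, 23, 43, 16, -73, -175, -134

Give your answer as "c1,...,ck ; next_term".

  a_3 = 1·-5 + -1·-4 + -2·5 = -11
  a_4 = 1·-11 + -1·-5 + -2·-4 = 2
  a_5 = 1·2 + -1·-11 + -2·-5 = 23
  a_6 = 1·23 + -1·2 + -2·-11 = 43
  a_7 = 1·43 + -1·23 + -2·2 = 16
  a_8 = 1·16 + -1·43 + -2·23 = -73
  a_9 = 1·-73 + -1·16 + -2·43 = -175
  a_10 = 1·-175 + -1·-73 + -2·16 = -134
  a_11 = 1·-134 + -1·-175 + -2·-73 = 187

1,-1,-2 ; 187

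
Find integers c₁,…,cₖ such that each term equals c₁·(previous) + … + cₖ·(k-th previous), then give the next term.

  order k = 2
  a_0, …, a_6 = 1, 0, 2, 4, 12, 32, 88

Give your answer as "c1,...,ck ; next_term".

2,2 ; 240

  a_2 = 2·0 + 2·1 = 2
  a_3 = 2·2 + 2·0 = 4
  a_4 = 2·4 + 2·2 = 12
  a_5 = 2·12 + 2·4 = 32
  a_6 = 2·32 + 2·12 = 88
  a_7 = 2·88 + 2·32 = 240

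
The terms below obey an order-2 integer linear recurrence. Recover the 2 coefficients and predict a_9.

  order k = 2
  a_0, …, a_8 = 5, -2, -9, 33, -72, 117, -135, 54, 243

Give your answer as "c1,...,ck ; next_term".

-3,-3 ; -891

  a_2 = -3·-2 + -3·5 = -9
  a_3 = -3·-9 + -3·-2 = 33
  a_4 = -3·33 + -3·-9 = -72
  a_5 = -3·-72 + -3·33 = 117
  a_6 = -3·117 + -3·-72 = -135
  a_7 = -3·-135 + -3·117 = 54
  a_8 = -3·54 + -3·-135 = 243
  a_9 = -3·243 + -3·54 = -891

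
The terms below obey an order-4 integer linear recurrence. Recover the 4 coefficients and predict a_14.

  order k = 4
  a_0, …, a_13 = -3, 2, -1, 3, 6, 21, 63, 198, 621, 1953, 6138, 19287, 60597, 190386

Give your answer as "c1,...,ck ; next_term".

4,-3,0,3 ; 598167

  a_4 = 4·3 + -3·-1 + 0·2 + 3·-3 = 6
  a_5 = 4·6 + -3·3 + 0·-1 + 3·2 = 21
  a_6 = 4·21 + -3·6 + 0·3 + 3·-1 = 63
  a_7 = 4·63 + -3·21 + 0·6 + 3·3 = 198
  a_8 = 4·198 + -3·63 + 0·21 + 3·6 = 621
  a_9 = 4·621 + -3·198 + 0·63 + 3·21 = 1953
  a_10 = 4·1953 + -3·621 + 0·198 + 3·63 = 6138
  a_11 = 4·6138 + -3·1953 + 0·621 + 3·198 = 19287
  a_12 = 4·19287 + -3·6138 + 0·1953 + 3·621 = 60597
  a_13 = 4·60597 + -3·19287 + 0·6138 + 3·1953 = 190386
  a_14 = 4·190386 + -3·60597 + 0·19287 + 3·6138 = 598167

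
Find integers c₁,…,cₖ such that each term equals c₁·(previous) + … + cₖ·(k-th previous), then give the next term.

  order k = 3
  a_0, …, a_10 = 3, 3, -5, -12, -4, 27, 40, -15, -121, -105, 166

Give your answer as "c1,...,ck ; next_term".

0,-1,-3 ; 468

  a_3 = 0·-5 + -1·3 + -3·3 = -12
  a_4 = 0·-12 + -1·-5 + -3·3 = -4
  a_5 = 0·-4 + -1·-12 + -3·-5 = 27
  a_6 = 0·27 + -1·-4 + -3·-12 = 40
  a_7 = 0·40 + -1·27 + -3·-4 = -15
  a_8 = 0·-15 + -1·40 + -3·27 = -121
  a_9 = 0·-121 + -1·-15 + -3·40 = -105
  a_10 = 0·-105 + -1·-121 + -3·-15 = 166
  a_11 = 0·166 + -1·-105 + -3·-121 = 468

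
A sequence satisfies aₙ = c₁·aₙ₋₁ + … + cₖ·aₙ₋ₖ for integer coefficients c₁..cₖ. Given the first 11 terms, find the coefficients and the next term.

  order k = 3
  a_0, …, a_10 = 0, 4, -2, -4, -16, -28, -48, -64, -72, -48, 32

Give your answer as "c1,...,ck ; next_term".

  a_3 = 2·-2 + 0·4 + -2·0 = -4
  a_4 = 2·-4 + 0·-2 + -2·4 = -16
  a_5 = 2·-16 + 0·-4 + -2·-2 = -28
  a_6 = 2·-28 + 0·-16 + -2·-4 = -48
  a_7 = 2·-48 + 0·-28 + -2·-16 = -64
  a_8 = 2·-64 + 0·-48 + -2·-28 = -72
  a_9 = 2·-72 + 0·-64 + -2·-48 = -48
  a_10 = 2·-48 + 0·-72 + -2·-64 = 32
  a_11 = 2·32 + 0·-48 + -2·-72 = 208

2,0,-2 ; 208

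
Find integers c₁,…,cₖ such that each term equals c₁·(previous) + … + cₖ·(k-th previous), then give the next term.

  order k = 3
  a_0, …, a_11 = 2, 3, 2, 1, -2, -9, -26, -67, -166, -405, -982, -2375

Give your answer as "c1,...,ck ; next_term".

  a_3 = 3·2 + -1·3 + -1·2 = 1
  a_4 = 3·1 + -1·2 + -1·3 = -2
  a_5 = 3·-2 + -1·1 + -1·2 = -9
  a_6 = 3·-9 + -1·-2 + -1·1 = -26
  a_7 = 3·-26 + -1·-9 + -1·-2 = -67
  a_8 = 3·-67 + -1·-26 + -1·-9 = -166
  a_9 = 3·-166 + -1·-67 + -1·-26 = -405
  a_10 = 3·-405 + -1·-166 + -1·-67 = -982
  a_11 = 3·-982 + -1·-405 + -1·-166 = -2375
  a_12 = 3·-2375 + -1·-982 + -1·-405 = -5738

3,-1,-1 ; -5738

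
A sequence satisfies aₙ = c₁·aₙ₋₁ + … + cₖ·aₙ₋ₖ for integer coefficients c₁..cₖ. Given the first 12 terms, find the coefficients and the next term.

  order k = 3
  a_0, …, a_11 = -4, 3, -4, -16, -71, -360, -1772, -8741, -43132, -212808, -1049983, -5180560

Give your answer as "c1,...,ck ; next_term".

4,4,3 ; -25560596

  a_3 = 4·-4 + 4·3 + 3·-4 = -16
  a_4 = 4·-16 + 4·-4 + 3·3 = -71
  a_5 = 4·-71 + 4·-16 + 3·-4 = -360
  a_6 = 4·-360 + 4·-71 + 3·-16 = -1772
  a_7 = 4·-1772 + 4·-360 + 3·-71 = -8741
  a_8 = 4·-8741 + 4·-1772 + 3·-360 = -43132
  a_9 = 4·-43132 + 4·-8741 + 3·-1772 = -212808
  a_10 = 4·-212808 + 4·-43132 + 3·-8741 = -1049983
  a_11 = 4·-1049983 + 4·-212808 + 3·-43132 = -5180560
  a_12 = 4·-5180560 + 4·-1049983 + 3·-212808 = -25560596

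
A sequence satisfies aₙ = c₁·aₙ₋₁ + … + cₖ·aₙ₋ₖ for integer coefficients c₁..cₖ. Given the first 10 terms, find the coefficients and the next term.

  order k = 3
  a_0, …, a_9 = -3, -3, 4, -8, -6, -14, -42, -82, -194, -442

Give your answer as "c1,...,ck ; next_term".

  a_3 = 1·4 + 2·-3 + 2·-3 = -8
  a_4 = 1·-8 + 2·4 + 2·-3 = -6
  a_5 = 1·-6 + 2·-8 + 2·4 = -14
  a_6 = 1·-14 + 2·-6 + 2·-8 = -42
  a_7 = 1·-42 + 2·-14 + 2·-6 = -82
  a_8 = 1·-82 + 2·-42 + 2·-14 = -194
  a_9 = 1·-194 + 2·-82 + 2·-42 = -442
  a_10 = 1·-442 + 2·-194 + 2·-82 = -994

1,2,2 ; -994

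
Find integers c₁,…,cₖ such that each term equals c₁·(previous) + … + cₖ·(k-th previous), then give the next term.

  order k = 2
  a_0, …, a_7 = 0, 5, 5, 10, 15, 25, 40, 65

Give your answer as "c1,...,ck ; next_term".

  a_2 = 1·5 + 1·0 = 5
  a_3 = 1·5 + 1·5 = 10
  a_4 = 1·10 + 1·5 = 15
  a_5 = 1·15 + 1·10 = 25
  a_6 = 1·25 + 1·15 = 40
  a_7 = 1·40 + 1·25 = 65
  a_8 = 1·65 + 1·40 = 105

1,1 ; 105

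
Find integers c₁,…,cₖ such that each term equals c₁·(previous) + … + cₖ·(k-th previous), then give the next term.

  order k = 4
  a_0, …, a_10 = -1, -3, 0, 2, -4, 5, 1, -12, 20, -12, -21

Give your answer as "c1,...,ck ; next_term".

  a_4 = -1·2 + -1·0 + 1·-3 + -1·-1 = -4
  a_5 = -1·-4 + -1·2 + 1·0 + -1·-3 = 5
  a_6 = -1·5 + -1·-4 + 1·2 + -1·0 = 1
  a_7 = -1·1 + -1·5 + 1·-4 + -1·2 = -12
  a_8 = -1·-12 + -1·1 + 1·5 + -1·-4 = 20
  a_9 = -1·20 + -1·-12 + 1·1 + -1·5 = -12
  a_10 = -1·-12 + -1·20 + 1·-12 + -1·1 = -21
  a_11 = -1·-21 + -1·-12 + 1·20 + -1·-12 = 65

-1,-1,1,-1 ; 65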